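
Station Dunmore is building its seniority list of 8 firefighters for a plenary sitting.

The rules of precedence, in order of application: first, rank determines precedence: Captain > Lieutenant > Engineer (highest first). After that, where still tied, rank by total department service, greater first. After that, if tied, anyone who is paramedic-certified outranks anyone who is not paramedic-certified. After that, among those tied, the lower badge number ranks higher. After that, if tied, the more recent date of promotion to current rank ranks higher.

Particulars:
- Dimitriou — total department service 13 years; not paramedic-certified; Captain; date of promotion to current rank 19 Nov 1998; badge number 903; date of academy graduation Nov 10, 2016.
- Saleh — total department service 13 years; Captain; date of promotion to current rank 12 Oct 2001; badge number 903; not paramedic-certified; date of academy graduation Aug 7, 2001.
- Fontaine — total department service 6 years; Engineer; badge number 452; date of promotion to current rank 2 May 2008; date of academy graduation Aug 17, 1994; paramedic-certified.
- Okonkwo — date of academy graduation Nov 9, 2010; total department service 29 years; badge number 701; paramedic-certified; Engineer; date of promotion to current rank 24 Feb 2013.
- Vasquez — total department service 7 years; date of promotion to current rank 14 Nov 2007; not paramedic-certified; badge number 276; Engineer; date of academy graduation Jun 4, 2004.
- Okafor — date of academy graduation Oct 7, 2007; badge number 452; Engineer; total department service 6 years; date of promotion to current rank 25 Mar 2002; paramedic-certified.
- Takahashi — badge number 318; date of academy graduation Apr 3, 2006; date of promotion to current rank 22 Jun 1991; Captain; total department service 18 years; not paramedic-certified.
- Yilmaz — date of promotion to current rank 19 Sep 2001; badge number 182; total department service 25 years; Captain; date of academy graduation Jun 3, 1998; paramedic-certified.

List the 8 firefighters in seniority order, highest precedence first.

Yilmaz, Takahashi, Saleh, Dimitriou, Okonkwo, Vasquez, Fontaine, Okafor

By rank: Yilmaz, Takahashi, Saleh and Dimitriou (Captain); then Okonkwo, Vasquez, Fontaine and Okafor (Engineer).
Among Yilmaz, Takahashi, Saleh and Dimitriou, by total department service (higher first): Yilmaz (25 years) before Takahashi (18 years) before Saleh and Dimitriou (13 years).
Saleh and Dimitriou are each not paramedic-certified, so the next rule applies.
Saleh and Dimitriou both have badge number 903, so the next rule applies.
Among Saleh and Dimitriou, by date of promotion to current rank (later first): Saleh (12 Oct 2001) before Dimitriou (19 Nov 1998).
Among Okonkwo, Vasquez, Fontaine and Okafor, by total department service (higher first): Okonkwo (29 years) before Vasquez (7 years) before Fontaine and Okafor (6 years).
Fontaine and Okafor are each paramedic-certified, so the next rule applies.
Fontaine and Okafor both have badge number 452, so the next rule applies.
Among Fontaine and Okafor, by date of promotion to current rank (later first): Fontaine (2 May 2008) before Okafor (25 Mar 2002).
Full order: Yilmaz, Takahashi, Saleh, Dimitriou, Okonkwo, Vasquez, Fontaine, Okafor.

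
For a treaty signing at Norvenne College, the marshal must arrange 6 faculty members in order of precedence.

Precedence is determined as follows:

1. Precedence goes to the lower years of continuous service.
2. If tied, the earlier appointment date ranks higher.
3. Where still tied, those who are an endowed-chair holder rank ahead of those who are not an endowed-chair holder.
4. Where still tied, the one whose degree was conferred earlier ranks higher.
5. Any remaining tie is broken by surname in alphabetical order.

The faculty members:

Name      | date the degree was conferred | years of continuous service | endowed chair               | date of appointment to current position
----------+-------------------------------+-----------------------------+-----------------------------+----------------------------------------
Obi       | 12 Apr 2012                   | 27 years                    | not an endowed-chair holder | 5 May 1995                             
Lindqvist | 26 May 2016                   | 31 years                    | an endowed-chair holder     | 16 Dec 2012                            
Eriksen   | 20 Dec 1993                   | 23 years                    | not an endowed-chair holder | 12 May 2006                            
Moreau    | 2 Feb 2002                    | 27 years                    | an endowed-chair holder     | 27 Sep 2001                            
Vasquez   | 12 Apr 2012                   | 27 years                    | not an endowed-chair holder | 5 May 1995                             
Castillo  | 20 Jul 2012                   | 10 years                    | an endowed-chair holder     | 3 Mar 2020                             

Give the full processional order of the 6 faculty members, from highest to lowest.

Castillo, Eriksen, Obi, Vasquez, Moreau, Lindqvist

By years of continuous service (lower first): Castillo (10 years); then Eriksen (23 years); then Obi, Vasquez and Moreau (each 27 years); then Lindqvist (31 years).
Among Obi, Vasquez and Moreau, by date of appointment to current position (earlier first): Obi and Vasquez (5 May 1995) before Moreau (27 Sep 2001).
Obi and Vasquez are each not an endowed-chair holder, so the next rule applies.
Obi and Vasquez both have date the degree was conferred 12 Apr 2012, so the next rule applies.
Among Obi and Vasquez, alphabetically by surname: Obi before Vasquez.
Full order: Castillo, Eriksen, Obi, Vasquez, Moreau, Lindqvist.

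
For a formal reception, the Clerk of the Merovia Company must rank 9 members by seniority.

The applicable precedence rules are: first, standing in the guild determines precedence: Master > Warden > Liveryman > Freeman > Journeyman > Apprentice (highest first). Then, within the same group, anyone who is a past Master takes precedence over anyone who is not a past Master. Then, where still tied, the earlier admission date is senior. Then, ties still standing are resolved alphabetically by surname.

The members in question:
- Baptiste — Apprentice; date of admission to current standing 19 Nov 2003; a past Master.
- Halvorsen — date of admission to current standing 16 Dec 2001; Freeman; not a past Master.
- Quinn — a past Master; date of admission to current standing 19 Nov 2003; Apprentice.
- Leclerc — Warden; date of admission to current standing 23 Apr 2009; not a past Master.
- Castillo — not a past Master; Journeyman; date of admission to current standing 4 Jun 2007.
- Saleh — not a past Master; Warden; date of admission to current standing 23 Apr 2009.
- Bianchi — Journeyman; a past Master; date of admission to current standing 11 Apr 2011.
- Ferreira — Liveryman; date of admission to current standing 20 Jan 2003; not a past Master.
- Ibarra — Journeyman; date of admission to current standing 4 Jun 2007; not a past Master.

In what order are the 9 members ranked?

Leclerc, Saleh, Ferreira, Halvorsen, Bianchi, Castillo, Ibarra, Baptiste, Quinn

By standing in the guild: Leclerc and Saleh (Warden); then Ferreira (Liveryman); then Halvorsen (Freeman); then Bianchi, Castillo and Ibarra (Journeyman); then Baptiste and Quinn (Apprentice).
Leclerc and Saleh are each not a past Master, so the next rule applies.
Leclerc and Saleh both have date of admission to current standing 23 Apr 2009, so the next rule applies.
Among Leclerc and Saleh, alphabetically by surname: Leclerc before Saleh.
Among Bianchi, Castillo and Ibarra, a past Master before not a past Master: Bianchi (a past Master) before Castillo and Ibarra (not a past Master).
Castillo and Ibarra both have date of admission to current standing 4 Jun 2007, so the next rule applies.
Among Castillo and Ibarra, alphabetically by surname: Castillo before Ibarra.
Baptiste and Quinn are each a past Master, so the next rule applies.
Baptiste and Quinn both have date of admission to current standing 19 Nov 2003, so the next rule applies.
Among Baptiste and Quinn, alphabetically by surname: Baptiste before Quinn.
Full order: Leclerc, Saleh, Ferreira, Halvorsen, Bianchi, Castillo, Ibarra, Baptiste, Quinn.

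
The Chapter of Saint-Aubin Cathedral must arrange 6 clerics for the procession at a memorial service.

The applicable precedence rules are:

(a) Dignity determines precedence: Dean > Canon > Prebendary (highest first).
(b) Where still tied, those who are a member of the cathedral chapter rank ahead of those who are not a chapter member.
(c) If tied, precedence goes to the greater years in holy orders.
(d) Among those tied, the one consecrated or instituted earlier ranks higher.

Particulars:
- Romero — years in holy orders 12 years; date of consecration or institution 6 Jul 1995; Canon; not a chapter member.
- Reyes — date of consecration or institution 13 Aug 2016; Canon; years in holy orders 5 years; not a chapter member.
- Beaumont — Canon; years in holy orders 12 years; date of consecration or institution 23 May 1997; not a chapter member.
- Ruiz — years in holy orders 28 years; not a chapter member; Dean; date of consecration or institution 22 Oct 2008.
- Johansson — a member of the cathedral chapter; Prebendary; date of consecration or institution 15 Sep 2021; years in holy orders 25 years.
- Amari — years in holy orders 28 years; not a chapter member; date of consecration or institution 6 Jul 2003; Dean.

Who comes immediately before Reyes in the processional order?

By dignity: Amari and Ruiz (Dean); then Romero, Beaumont and Reyes (Canon); then Johansson (Prebendary).
Amari and Ruiz are each not a chapter member, so the next rule applies.
Amari and Ruiz both have years in holy orders 28 years, so the next rule applies.
Among Amari and Ruiz, by date of consecration or institution (earlier first): Amari (6 Jul 2003) before Ruiz (22 Oct 2008).
Romero, Beaumont and Reyes are each not a chapter member, so the next rule applies.
Among Romero, Beaumont and Reyes, by years in holy orders (higher first): Romero and Beaumont (12 years) before Reyes (5 years).
Among Romero and Beaumont, by date of consecration or institution (earlier first): Romero (6 Jul 1995) before Beaumont (23 May 1997).
Order: Amari, Ruiz, Romero, Beaumont, Reyes, Johansson.

Beaumont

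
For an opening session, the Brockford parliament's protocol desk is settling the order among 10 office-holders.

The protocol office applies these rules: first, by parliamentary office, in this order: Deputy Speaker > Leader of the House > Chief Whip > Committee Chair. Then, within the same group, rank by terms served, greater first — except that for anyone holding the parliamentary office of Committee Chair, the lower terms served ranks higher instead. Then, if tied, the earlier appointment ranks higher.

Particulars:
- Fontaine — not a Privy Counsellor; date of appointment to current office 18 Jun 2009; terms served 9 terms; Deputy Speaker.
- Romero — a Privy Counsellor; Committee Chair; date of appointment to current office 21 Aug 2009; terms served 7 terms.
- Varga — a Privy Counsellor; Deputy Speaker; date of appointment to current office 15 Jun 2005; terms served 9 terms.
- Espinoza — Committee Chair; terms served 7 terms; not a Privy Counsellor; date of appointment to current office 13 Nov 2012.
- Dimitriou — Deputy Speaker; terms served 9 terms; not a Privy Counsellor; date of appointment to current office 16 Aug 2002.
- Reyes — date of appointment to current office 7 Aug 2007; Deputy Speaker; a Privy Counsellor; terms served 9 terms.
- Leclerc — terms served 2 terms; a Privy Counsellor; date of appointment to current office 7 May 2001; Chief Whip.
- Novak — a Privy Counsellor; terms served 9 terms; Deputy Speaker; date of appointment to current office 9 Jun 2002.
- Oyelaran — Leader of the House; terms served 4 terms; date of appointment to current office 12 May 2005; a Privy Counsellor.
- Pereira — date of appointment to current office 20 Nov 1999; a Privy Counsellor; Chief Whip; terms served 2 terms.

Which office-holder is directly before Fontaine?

Reyes

By parliamentary office: Novak, Dimitriou, Varga, Reyes and Fontaine (Deputy Speaker); then Oyelaran (Leader of the House); then Pereira and Leclerc (Chief Whip); then Romero and Espinoza (Committee Chair).
Novak, Dimitriou, Varga, Reyes and Fontaine all have terms served 9 terms, so the next rule applies.
Among Novak, Dimitriou, Varga, Reyes and Fontaine, by date of appointment to current office (earlier first): Novak (9 Jun 2002) before Dimitriou (16 Aug 2002) before Varga (15 Jun 2005) before Reyes (7 Aug 2007) before Fontaine (18 Jun 2009).
Pereira and Leclerc both have terms served 2 terms, so the next rule applies.
Among Pereira and Leclerc, by date of appointment to current office (earlier first): Pereira (20 Nov 1999) before Leclerc (7 May 2001).
Romero and Espinoza both have terms served 7 terms, so the next rule applies.
Among Romero and Espinoza, by date of appointment to current office (earlier first): Romero (21 Aug 2009) before Espinoza (13 Nov 2012).
Order: Novak, Dimitriou, Varga, Reyes, Fontaine, Oyelaran, Pereira, Leclerc, Romero, Espinoza.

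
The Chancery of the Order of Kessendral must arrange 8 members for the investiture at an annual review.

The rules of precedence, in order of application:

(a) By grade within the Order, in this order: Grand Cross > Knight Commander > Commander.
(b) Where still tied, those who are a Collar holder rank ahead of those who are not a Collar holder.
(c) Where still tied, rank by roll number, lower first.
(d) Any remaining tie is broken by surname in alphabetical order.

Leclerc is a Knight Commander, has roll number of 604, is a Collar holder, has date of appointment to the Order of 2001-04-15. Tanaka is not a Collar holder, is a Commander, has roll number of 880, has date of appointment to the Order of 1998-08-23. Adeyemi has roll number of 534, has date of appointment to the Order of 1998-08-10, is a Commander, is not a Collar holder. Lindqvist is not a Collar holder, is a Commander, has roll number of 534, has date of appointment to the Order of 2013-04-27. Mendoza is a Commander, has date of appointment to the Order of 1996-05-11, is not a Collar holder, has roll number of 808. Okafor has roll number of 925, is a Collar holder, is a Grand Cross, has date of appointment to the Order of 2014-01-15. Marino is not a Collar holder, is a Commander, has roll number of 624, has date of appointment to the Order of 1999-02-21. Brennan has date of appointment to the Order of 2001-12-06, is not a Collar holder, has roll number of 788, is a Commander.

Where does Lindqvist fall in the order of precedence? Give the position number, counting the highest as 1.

4

By grade within the Order: Okafor (Grand Cross); then Leclerc (Knight Commander); then Adeyemi, Lindqvist, Marino, Brennan, Mendoza and Tanaka (Commander).
Adeyemi, Lindqvist, Marino, Brennan, Mendoza and Tanaka are each not a Collar holder, so the next rule applies.
Among Adeyemi, Lindqvist, Marino, Brennan, Mendoza and Tanaka, by roll number (lower first): Adeyemi and Lindqvist (534) before Marino (624) before Brennan (788) before Mendoza (808) before Tanaka (880).
Among Adeyemi and Lindqvist, alphabetically by surname: Adeyemi before Lindqvist.
Order: Okafor, Leclerc, Adeyemi, Lindqvist, Marino, Brennan, Mendoza, Tanaka. So position 4.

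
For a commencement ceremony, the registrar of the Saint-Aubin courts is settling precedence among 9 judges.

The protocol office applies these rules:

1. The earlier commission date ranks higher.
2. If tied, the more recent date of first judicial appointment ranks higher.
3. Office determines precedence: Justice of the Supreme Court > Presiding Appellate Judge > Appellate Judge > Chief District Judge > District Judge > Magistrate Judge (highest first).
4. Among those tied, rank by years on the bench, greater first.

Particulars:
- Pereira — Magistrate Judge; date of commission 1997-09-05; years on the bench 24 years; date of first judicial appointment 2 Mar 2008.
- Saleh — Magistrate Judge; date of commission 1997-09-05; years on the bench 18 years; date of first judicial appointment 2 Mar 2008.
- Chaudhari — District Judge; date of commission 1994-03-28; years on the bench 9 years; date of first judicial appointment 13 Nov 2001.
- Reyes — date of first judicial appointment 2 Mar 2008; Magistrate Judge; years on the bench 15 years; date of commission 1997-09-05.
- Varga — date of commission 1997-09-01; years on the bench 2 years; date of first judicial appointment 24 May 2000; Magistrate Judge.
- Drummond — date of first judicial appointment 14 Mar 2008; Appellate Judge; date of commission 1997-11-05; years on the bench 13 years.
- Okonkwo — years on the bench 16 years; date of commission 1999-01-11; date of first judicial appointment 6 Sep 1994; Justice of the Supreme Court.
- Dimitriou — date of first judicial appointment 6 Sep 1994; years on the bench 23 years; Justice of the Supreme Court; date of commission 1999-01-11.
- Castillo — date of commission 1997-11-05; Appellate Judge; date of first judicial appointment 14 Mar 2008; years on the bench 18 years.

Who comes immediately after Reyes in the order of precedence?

Castillo

By date of commission (earlier first): Chaudhari (1994-03-28); then Varga (1997-09-01); then Pereira, Saleh and Reyes (each 1997-09-05); then Castillo and Drummond (both 1997-11-05); then Dimitriou and Okonkwo (both 1999-01-11).
Pereira, Saleh and Reyes all have date of first judicial appointment 2 Mar 2008, so the next rule applies.
Pereira, Saleh and Reyes are each Magistrate Judge, so the next rule applies.
Among Pereira, Saleh and Reyes, by years on the bench (higher first): Pereira (24 years) before Saleh (18 years) before Reyes (15 years).
Castillo and Drummond both have date of first judicial appointment 14 Mar 2008, so the next rule applies.
Castillo and Drummond are each Appellate Judge, so the next rule applies.
Among Castillo and Drummond, by years on the bench (higher first): Castillo (18 years) before Drummond (13 years).
Dimitriou and Okonkwo both have date of first judicial appointment 6 Sep 1994, so the next rule applies.
Dimitriou and Okonkwo are each Justice of the Supreme Court, so the next rule applies.
Among Dimitriou and Okonkwo, by years on the bench (higher first): Dimitriou (23 years) before Okonkwo (16 years).
Order: Chaudhari, Varga, Pereira, Saleh, Reyes, Castillo, Drummond, Dimitriou, Okonkwo.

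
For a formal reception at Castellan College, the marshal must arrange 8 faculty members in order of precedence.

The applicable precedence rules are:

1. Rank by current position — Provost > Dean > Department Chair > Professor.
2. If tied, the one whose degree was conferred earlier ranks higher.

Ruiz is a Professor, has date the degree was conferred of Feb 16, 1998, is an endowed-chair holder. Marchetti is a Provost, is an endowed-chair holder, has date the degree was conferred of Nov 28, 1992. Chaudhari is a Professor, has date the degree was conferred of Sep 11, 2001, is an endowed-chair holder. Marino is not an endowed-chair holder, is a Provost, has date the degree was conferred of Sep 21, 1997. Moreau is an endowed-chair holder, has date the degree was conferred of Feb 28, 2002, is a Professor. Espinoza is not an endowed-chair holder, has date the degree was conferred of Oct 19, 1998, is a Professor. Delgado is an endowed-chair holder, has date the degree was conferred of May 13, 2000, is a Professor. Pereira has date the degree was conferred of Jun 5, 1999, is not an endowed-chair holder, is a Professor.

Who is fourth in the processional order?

Espinoza

By current position: Marchetti and Marino (Provost); then Ruiz, Espinoza, Pereira, Delgado, Chaudhari and Moreau (Professor).
Among Marchetti and Marino, by date the degree was conferred (earlier first): Marchetti (Nov 28, 1992) before Marino (Sep 21, 1997).
Among Ruiz, Espinoza, Pereira, Delgado, Chaudhari and Moreau, by date the degree was conferred (earlier first): Ruiz (Feb 16, 1998) before Espinoza (Oct 19, 1998) before Pereira (Jun 5, 1999) before Delgado (May 13, 2000) before Chaudhari (Sep 11, 2001) before Moreau (Feb 28, 2002).
Order: Marchetti, Marino, Ruiz, Espinoza, Pereira, Delgado, Chaudhari, Moreau.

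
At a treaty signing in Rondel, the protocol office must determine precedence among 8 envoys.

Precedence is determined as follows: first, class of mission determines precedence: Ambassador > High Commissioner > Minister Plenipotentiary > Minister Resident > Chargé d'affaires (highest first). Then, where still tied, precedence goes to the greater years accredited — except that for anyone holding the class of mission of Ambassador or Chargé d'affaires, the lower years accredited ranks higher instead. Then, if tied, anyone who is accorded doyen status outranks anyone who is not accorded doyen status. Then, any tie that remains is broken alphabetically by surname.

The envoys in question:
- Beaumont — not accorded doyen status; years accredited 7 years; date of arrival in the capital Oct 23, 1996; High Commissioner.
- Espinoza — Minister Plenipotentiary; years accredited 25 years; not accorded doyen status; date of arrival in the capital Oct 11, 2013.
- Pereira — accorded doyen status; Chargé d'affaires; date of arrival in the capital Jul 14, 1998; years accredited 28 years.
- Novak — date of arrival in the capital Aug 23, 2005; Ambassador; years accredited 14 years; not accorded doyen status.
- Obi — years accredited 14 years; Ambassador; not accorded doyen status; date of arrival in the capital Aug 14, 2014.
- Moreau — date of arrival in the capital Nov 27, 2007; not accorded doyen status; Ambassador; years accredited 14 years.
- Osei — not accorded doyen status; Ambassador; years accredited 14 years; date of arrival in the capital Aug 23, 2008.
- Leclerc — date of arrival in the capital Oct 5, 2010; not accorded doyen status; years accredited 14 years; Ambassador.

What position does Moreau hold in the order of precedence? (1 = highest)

By class of mission: Leclerc, Moreau, Novak, Obi and Osei (Ambassador); then Beaumont (High Commissioner); then Espinoza (Minister Plenipotentiary); then Pereira (Chargé d'affaires).
Leclerc, Moreau, Novak, Obi and Osei all have years accredited 14 years, so the next rule applies.
Leclerc, Moreau, Novak, Obi and Osei are each not accorded doyen status, so the next rule applies.
Among Leclerc, Moreau, Novak, Obi and Osei, alphabetically by surname: Leclerc before Moreau before Novak before Obi before Osei.
Order: Leclerc, Moreau, Novak, Obi, Osei, Beaumont, Espinoza, Pereira. So position 2.

2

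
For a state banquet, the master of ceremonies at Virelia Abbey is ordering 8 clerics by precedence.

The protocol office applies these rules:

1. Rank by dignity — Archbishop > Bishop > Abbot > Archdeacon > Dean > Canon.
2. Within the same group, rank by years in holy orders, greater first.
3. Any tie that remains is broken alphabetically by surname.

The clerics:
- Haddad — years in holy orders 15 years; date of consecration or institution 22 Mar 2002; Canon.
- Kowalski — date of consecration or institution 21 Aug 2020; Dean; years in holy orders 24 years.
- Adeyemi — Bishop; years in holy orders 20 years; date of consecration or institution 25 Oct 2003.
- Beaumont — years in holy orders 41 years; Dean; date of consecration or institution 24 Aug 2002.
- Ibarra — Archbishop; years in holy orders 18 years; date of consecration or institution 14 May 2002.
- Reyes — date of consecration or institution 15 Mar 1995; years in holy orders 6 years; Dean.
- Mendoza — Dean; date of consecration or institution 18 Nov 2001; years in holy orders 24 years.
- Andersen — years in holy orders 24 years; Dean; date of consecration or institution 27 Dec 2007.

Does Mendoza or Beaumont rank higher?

Beaumont

By dignity: Ibarra (Archbishop); then Adeyemi (Bishop); then Beaumont, Andersen, Kowalski, Mendoza and Reyes (Dean); then Haddad (Canon).
Among Beaumont, Andersen, Kowalski, Mendoza and Reyes, by years in holy orders (higher first): Beaumont (41 years) before Andersen, Kowalski and Mendoza (24 years) before Reyes (6 years).
Among Andersen, Kowalski and Mendoza, alphabetically by surname: Andersen before Kowalski before Mendoza.
So Beaumont takes precedence.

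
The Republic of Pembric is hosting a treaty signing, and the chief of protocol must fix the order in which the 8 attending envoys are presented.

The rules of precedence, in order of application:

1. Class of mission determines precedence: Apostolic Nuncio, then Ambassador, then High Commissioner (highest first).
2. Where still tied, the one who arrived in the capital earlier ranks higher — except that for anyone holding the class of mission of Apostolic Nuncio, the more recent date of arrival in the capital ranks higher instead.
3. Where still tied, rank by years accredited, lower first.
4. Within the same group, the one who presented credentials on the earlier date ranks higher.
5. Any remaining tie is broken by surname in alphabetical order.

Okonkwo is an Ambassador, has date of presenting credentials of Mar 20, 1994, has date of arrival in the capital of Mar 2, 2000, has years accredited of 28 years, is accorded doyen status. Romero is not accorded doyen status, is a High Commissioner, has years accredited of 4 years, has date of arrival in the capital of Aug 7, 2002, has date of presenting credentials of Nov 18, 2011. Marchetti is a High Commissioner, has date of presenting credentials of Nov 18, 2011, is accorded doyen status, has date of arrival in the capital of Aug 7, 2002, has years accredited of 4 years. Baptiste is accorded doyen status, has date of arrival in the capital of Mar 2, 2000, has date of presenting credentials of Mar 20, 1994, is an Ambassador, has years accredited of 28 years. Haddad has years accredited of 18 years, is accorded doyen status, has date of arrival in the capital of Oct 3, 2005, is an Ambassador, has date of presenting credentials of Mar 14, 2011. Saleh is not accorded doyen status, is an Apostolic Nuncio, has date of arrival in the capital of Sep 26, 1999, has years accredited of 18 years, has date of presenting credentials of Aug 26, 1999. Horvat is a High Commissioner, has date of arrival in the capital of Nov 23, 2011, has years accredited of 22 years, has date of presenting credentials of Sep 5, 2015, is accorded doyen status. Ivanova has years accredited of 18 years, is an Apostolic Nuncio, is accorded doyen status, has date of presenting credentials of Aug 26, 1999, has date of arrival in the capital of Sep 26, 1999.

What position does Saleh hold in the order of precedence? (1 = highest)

By class of mission: Ivanova and Saleh (Apostolic Nuncio); then Baptiste, Okonkwo and Haddad (Ambassador); then Marchetti, Romero and Horvat (High Commissioner).
Ivanova and Saleh both have date of arrival in the capital Sep 26, 1999, so the next rule applies.
Ivanova and Saleh both have years accredited 18 years, so the next rule applies.
Ivanova and Saleh both have date of presenting credentials Aug 26, 1999, so the next rule applies.
Among Ivanova and Saleh, alphabetically by surname: Ivanova before Saleh.
Among Baptiste, Okonkwo and Haddad, by date of arrival in the capital (earlier first): Baptiste and Okonkwo (Mar 2, 2000) before Haddad (Oct 3, 2005).
Baptiste and Okonkwo both have years accredited 28 years, so the next rule applies.
Baptiste and Okonkwo both have date of presenting credentials Mar 20, 1994, so the next rule applies.
Among Baptiste and Okonkwo, alphabetically by surname: Baptiste before Okonkwo.
Among Marchetti, Romero and Horvat, by date of arrival in the capital (earlier first): Marchetti and Romero (Aug 7, 2002) before Horvat (Nov 23, 2011).
Marchetti and Romero both have years accredited 4 years, so the next rule applies.
Marchetti and Romero both have date of presenting credentials Nov 18, 2011, so the next rule applies.
Among Marchetti and Romero, alphabetically by surname: Marchetti before Romero.
Order: Ivanova, Saleh, Baptiste, Okonkwo, Haddad, Marchetti, Romero, Horvat. So position 2.

2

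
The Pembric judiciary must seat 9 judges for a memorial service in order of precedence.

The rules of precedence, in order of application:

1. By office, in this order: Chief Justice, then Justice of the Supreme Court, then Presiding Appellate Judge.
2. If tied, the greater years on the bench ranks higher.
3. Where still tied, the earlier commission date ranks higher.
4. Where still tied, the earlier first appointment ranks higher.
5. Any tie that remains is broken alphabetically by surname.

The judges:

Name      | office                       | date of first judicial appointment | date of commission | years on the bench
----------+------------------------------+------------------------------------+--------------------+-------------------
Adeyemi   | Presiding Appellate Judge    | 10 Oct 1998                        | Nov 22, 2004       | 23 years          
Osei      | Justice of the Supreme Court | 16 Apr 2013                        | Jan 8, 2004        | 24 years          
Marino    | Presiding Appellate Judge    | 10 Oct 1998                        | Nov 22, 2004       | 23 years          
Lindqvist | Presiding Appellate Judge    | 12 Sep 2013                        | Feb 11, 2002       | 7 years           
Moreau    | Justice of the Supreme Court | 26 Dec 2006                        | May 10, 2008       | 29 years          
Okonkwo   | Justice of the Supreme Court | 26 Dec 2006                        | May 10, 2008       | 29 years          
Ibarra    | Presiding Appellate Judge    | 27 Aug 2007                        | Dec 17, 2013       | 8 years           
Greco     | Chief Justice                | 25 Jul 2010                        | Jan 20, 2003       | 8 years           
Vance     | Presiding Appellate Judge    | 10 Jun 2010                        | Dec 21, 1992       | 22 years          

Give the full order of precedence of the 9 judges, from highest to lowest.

By office: Greco (Chief Justice); then Moreau, Okonkwo and Osei (Justice of the Supreme Court); then Adeyemi, Marino, Vance, Ibarra and Lindqvist (Presiding Appellate Judge).
Among Moreau, Okonkwo and Osei, by years on the bench (higher first): Moreau and Okonkwo (29 years) before Osei (24 years).
Moreau and Okonkwo both have date of commission May 10, 2008, so the next rule applies.
Moreau and Okonkwo both have date of first judicial appointment 26 Dec 2006, so the next rule applies.
Among Moreau and Okonkwo, alphabetically by surname: Moreau before Okonkwo.
Among Adeyemi, Marino, Vance, Ibarra and Lindqvist, by years on the bench (higher first): Adeyemi and Marino (23 years) before Vance (22 years) before Ibarra (8 years) before Lindqvist (7 years).
Adeyemi and Marino both have date of commission Nov 22, 2004, so the next rule applies.
Adeyemi and Marino both have date of first judicial appointment 10 Oct 1998, so the next rule applies.
Among Adeyemi and Marino, alphabetically by surname: Adeyemi before Marino.
Full order: Greco, Moreau, Okonkwo, Osei, Adeyemi, Marino, Vance, Ibarra, Lindqvist.

Greco, Moreau, Okonkwo, Osei, Adeyemi, Marino, Vance, Ibarra, Lindqvist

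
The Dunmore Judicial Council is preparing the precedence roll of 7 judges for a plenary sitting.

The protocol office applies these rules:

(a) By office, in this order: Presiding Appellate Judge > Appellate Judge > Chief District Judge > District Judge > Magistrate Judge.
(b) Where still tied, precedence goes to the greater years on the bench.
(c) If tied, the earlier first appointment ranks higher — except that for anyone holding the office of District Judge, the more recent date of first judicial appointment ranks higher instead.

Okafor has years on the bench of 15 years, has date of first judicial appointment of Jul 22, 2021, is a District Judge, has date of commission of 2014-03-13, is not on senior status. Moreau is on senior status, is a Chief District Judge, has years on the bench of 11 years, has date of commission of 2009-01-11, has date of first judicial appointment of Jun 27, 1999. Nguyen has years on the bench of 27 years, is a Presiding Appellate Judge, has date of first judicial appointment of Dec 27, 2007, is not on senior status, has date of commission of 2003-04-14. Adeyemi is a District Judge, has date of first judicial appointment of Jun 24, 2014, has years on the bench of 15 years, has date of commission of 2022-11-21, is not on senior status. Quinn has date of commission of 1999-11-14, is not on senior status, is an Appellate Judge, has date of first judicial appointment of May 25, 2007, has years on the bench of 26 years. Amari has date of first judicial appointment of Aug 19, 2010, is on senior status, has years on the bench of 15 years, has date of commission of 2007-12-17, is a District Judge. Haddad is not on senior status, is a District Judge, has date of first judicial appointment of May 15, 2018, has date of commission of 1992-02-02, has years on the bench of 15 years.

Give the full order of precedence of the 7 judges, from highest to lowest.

By office: Nguyen (Presiding Appellate Judge); then Quinn (Appellate Judge); then Moreau (Chief District Judge); then Okafor, Haddad, Adeyemi and Amari (District Judge).
Okafor, Haddad, Adeyemi and Amari all have years on the bench 15 years, so the next rule applies.
Among Okafor, Haddad, Adeyemi and Amari, by date of first judicial appointment (later first) (reversed rule for this group): Okafor (Jul 22, 2021) before Haddad (May 15, 2018) before Adeyemi (Jun 24, 2014) before Amari (Aug 19, 2010).
Full order: Nguyen, Quinn, Moreau, Okafor, Haddad, Adeyemi, Amari.

Nguyen, Quinn, Moreau, Okafor, Haddad, Adeyemi, Amari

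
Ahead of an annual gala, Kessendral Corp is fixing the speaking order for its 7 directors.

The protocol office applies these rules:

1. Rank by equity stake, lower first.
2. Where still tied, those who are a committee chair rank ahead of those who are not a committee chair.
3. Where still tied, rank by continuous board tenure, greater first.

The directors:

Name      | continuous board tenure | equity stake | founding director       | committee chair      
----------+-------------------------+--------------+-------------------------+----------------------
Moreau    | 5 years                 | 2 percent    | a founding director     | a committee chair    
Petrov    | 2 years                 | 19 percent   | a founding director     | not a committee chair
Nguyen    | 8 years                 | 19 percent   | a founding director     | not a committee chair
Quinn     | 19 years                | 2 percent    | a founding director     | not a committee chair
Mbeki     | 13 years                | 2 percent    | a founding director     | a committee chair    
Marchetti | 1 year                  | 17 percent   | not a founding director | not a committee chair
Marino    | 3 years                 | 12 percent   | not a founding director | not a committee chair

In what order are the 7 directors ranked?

By equity stake (lower first): Mbeki, Moreau and Quinn (each 2 percent); then Marino (12 percent); then Marchetti (17 percent); then Nguyen and Petrov (both 19 percent).
Among Mbeki, Moreau and Quinn, a committee chair before not a committee chair: Mbeki and Moreau (a committee chair) before Quinn (not a committee chair).
Among Mbeki and Moreau, by continuous board tenure (higher first): Mbeki (13 years) before Moreau (5 years).
Nguyen and Petrov are each not a committee chair, so the next rule applies.
Among Nguyen and Petrov, by continuous board tenure (higher first): Nguyen (8 years) before Petrov (2 years).
Full order: Mbeki, Moreau, Quinn, Marino, Marchetti, Nguyen, Petrov.

Mbeki, Moreau, Quinn, Marino, Marchetti, Nguyen, Petrov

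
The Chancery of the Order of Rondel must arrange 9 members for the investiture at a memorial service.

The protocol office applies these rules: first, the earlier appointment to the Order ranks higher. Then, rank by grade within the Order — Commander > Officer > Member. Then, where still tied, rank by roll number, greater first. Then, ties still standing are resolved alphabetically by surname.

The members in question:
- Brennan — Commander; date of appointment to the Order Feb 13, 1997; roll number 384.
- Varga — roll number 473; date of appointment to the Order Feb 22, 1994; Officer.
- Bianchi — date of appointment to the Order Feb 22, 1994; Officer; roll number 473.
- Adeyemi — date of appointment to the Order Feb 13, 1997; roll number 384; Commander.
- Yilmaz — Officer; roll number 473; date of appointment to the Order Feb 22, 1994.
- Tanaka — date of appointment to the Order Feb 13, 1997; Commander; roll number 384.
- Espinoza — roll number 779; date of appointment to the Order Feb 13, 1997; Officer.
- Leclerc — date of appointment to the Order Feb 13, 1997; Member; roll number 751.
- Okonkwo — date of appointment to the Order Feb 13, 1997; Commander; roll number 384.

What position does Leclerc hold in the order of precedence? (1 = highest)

9

By date of appointment to the Order (earlier first): Bianchi, Varga and Yilmaz (each Feb 22, 1994); then Adeyemi, Brennan, Okonkwo, Tanaka, Espinoza and Leclerc (each Feb 13, 1997).
Bianchi, Varga and Yilmaz are each Officer, so the next rule applies.
Bianchi, Varga and Yilmaz all have roll number 473, so the next rule applies.
Among Bianchi, Varga and Yilmaz, alphabetically by surname: Bianchi before Varga before Yilmaz.
Among Adeyemi, Brennan, Okonkwo, Tanaka, Espinoza and Leclerc, by grade within the Order: Adeyemi, Brennan, Okonkwo and Tanaka (Commander) before Espinoza (Officer) before Leclerc (Member).
Adeyemi, Brennan, Okonkwo and Tanaka all have roll number 384, so the next rule applies.
Among Adeyemi, Brennan, Okonkwo and Tanaka, alphabetically by surname: Adeyemi before Brennan before Okonkwo before Tanaka.
Order: Bianchi, Varga, Yilmaz, Adeyemi, Brennan, Okonkwo, Tanaka, Espinoza, Leclerc. So position 9.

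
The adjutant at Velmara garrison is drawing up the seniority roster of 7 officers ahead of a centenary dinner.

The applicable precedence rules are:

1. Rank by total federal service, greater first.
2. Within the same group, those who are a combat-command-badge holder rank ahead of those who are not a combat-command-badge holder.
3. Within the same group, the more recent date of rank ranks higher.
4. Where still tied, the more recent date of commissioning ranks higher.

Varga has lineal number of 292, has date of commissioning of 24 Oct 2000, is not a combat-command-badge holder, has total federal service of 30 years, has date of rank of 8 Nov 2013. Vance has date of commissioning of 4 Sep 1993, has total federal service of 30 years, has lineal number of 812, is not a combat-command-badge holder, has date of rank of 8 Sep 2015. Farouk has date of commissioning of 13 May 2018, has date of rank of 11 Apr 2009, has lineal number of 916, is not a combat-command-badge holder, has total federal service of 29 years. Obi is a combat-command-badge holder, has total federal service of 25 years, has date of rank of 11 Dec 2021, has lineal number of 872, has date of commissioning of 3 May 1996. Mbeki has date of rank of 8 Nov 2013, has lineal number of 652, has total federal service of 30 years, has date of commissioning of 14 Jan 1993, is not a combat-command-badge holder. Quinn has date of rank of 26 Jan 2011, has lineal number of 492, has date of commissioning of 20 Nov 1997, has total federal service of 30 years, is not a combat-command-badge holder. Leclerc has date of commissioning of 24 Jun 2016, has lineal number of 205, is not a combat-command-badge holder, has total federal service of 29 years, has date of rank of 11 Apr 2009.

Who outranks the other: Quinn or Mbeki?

Mbeki

By total federal service (higher first): Vance, Varga, Mbeki and Quinn (each 30 years); then Farouk and Leclerc (both 29 years); then Obi (25 years).
Vance, Varga, Mbeki and Quinn are each not a combat-command-badge holder, so the next rule applies.
Among Vance, Varga, Mbeki and Quinn, by date of rank (later first): Vance (8 Sep 2015) before Varga and Mbeki (8 Nov 2013) before Quinn (26 Jan 2011).
Among Varga and Mbeki, by date of commissioning (later first): Varga (24 Oct 2000) before Mbeki (14 Jan 1993).
Farouk and Leclerc are each not a combat-command-badge holder, so the next rule applies.
Farouk and Leclerc both have date of rank 11 Apr 2009, so the next rule applies.
Among Farouk and Leclerc, by date of commissioning (later first): Farouk (13 May 2018) before Leclerc (24 Jun 2016).
So Mbeki takes precedence.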